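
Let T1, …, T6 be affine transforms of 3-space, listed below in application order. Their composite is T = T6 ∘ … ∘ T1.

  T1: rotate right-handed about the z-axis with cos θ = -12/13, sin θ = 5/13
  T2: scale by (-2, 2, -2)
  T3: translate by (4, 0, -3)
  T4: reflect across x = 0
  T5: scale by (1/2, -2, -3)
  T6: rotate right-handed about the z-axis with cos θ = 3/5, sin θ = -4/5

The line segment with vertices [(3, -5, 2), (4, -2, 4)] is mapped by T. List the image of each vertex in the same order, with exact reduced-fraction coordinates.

T1 rotate right-handed about the z-axis with cos θ = -12/13, sin θ = 5/13: (3, -5, 2) → (-11/13, 75/13, 2); (4, -2, 4) → (-38/13, 44/13, 4)
T2 scale by (-2, 2, -2): (-11/13, 75/13, 2) → (22/13, 150/13, -4); (-38/13, 44/13, 4) → (76/13, 88/13, -8)
T3 translate by (4, 0, -3): (22/13, 150/13, -4) → (74/13, 150/13, -7); (76/13, 88/13, -8) → (128/13, 88/13, -11)
T4 reflect across x = 0: (74/13, 150/13, -7) → (-74/13, 150/13, -7); (128/13, 88/13, -11) → (-128/13, 88/13, -11)
T5 scale by (1/2, -2, -3): (-74/13, 150/13, -7) → (-37/13, -300/13, 21); (-128/13, 88/13, -11) → (-64/13, -176/13, 33)
T6 rotate right-handed about the z-axis with cos θ = 3/5, sin θ = -4/5: (-37/13, -300/13, 21) → (-1311/65, -752/65, 21); (-64/13, -176/13, 33) → (-896/65, -272/65, 33)

image vertices: (-1311/65, -752/65, 21), (-896/65, -272/65, 33)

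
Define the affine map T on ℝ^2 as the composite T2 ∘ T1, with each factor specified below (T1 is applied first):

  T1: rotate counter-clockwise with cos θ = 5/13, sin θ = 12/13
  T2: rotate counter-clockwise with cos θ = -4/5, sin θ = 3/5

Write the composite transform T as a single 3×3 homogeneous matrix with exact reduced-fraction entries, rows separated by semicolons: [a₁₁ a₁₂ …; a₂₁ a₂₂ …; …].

T1 = [5/13 -12/13 0; 12/13 5/13 0; 0 0 1]
T2·T1 = [-56/65 33/65 0; -33/65 -56/65 0; 0 0 1]

T = [-56/65 33/65 0; -33/65 -56/65 0; 0 0 1]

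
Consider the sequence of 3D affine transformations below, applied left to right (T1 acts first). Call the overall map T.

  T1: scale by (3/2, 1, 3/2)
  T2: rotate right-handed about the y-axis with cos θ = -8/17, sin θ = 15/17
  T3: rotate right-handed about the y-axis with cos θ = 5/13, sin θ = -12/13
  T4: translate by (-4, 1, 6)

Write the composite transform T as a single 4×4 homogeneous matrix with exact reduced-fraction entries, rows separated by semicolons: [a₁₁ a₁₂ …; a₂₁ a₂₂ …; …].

T = [210/221 0 513/442 -4; 0 1 0 1; -513/442 0 210/221 6; 0 0 0 1]

T1 = [3/2 0 0 0; 0 1 0 0; 0 0 3/2 0; 0 0 0 1]
T2·T1 = [-12/17 0 45/34 0; 0 1 0 0; -45/34 0 -12/17 0; 0 0 0 1]
T3·…·T1 = [210/221 0 513/442 0; 0 1 0 0; -513/442 0 210/221 0; 0 0 0 1]
T4·…·T1 = [210/221 0 513/442 -4; 0 1 0 1; -513/442 0 210/221 6; 0 0 0 1]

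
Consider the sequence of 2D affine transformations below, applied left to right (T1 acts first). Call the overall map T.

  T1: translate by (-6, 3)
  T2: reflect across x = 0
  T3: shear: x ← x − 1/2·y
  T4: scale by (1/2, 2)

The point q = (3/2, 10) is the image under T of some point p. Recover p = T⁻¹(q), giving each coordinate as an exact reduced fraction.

T1 = [1 0 -6; 0 1 3; 0 0 1]
T2·T1 = [-1 0 6; 0 1 3; 0 0 1]
T3·…·T1 = [-1 -1/2 9/2; 0 1 3; 0 0 1]
T4·…·T1 = [-1/2 -1/4 9/4; 0 2 6; 0 0 1]
det M = -1; M⁻¹ = [-2 -1/4 6; 0 1/2 -3; 0 0 1]
M⁻¹ · (3/2, 10)ᵀ = (1/2, 2)ᵀ

p = (1/2, 2)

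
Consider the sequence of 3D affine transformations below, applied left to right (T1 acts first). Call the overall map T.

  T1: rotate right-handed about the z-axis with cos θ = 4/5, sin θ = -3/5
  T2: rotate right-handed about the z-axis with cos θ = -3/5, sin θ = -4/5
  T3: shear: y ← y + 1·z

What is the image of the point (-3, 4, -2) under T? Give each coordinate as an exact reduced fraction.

T1 rotate right-handed about the z-axis with cos θ = 4/5, sin θ = -3/5: (-3, 4, -2) → (0, 5, -2)
T2 rotate right-handed about the z-axis with cos θ = -3/5, sin θ = -4/5: (0, 5, -2) → (4, -3, -2)
T3 shear: y ← y + 1·z: (4, -3, -2) → (4, -5, -2)

T(p) = (4, -5, -2)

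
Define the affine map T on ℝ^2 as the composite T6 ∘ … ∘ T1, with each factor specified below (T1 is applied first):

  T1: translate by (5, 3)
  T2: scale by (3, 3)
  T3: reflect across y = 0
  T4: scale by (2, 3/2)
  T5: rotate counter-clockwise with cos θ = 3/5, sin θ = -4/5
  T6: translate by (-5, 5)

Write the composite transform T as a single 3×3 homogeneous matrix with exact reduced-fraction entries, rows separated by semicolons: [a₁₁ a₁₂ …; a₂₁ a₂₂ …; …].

T = [18/5 -18/5 11/5; -24/5 -27/10 -271/10; 0 0 1]

T1 = [1 0 5; 0 1 3; 0 0 1]
T2·T1 = [3 0 15; 0 3 9; 0 0 1]
T3·…·T1 = [3 0 15; 0 -3 -9; 0 0 1]
T4·…·T1 = [6 0 30; 0 -9/2 -27/2; 0 0 1]
T5·…·T1 = [18/5 -18/5 36/5; -24/5 -27/10 -321/10; 0 0 1]
T6·…·T1 = [18/5 -18/5 11/5; -24/5 -27/10 -271/10; 0 0 1]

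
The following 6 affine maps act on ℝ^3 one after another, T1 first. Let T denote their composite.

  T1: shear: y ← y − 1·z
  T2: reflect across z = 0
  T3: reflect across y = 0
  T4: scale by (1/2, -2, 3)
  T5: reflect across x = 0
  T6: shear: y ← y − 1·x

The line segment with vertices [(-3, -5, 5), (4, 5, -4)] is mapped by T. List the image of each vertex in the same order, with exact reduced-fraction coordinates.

T1 shear: y ← y − 1·z: (-3, -5, 5) → (-3, -10, 5); (4, 5, -4) → (4, 9, -4)
T2 reflect across z = 0: (-3, -10, 5) → (-3, -10, -5); (4, 9, -4) → (4, 9, 4)
T3 reflect across y = 0: (-3, -10, -5) → (-3, 10, -5); (4, 9, 4) → (4, -9, 4)
T4 scale by (1/2, -2, 3): (-3, 10, -5) → (-3/2, -20, -15); (4, -9, 4) → (2, 18, 12)
T5 reflect across x = 0: (-3/2, -20, -15) → (3/2, -20, -15); (2, 18, 12) → (-2, 18, 12)
T6 shear: y ← y − 1·x: (3/2, -20, -15) → (3/2, -43/2, -15); (-2, 18, 12) → (-2, 20, 12)

image vertices: (3/2, -43/2, -15), (-2, 20, 12)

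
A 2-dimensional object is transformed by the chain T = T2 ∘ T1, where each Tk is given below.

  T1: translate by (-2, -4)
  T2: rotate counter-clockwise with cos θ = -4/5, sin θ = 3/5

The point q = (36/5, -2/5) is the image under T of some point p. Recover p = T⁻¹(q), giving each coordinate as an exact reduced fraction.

p = (-4, 0)

T1 = [1 0 -2; 0 1 -4; 0 0 1]
T2·T1 = [-4/5 -3/5 4; 3/5 -4/5 2; 0 0 1]
det M = 1; M⁻¹ = [-4/5 3/5 2; -3/5 -4/5 4; 0 0 1]
M⁻¹ · (36/5, -2/5)ᵀ = (-4, 0)ᵀ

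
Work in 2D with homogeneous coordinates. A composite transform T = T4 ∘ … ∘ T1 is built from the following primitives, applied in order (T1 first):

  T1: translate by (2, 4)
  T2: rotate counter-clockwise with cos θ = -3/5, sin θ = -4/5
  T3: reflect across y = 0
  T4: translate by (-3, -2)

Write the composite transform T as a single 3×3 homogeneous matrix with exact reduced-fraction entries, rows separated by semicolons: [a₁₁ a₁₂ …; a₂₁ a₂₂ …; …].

T1 = [1 0 2; 0 1 4; 0 0 1]
T2·T1 = [-3/5 4/5 2; -4/5 -3/5 -4; 0 0 1]
T3·…·T1 = [-3/5 4/5 2; 4/5 3/5 4; 0 0 1]
T4·…·T1 = [-3/5 4/5 -1; 4/5 3/5 2; 0 0 1]

T = [-3/5 4/5 -1; 4/5 3/5 2; 0 0 1]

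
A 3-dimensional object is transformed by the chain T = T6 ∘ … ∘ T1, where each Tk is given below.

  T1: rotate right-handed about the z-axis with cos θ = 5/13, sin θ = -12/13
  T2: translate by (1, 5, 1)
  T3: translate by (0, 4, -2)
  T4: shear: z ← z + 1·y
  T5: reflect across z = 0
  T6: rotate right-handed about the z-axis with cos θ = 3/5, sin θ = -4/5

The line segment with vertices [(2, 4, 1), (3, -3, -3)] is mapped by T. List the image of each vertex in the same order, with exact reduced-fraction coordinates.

T1 rotate right-handed about the z-axis with cos θ = 5/13, sin θ = -12/13: (2, 4, 1) → (58/13, -4/13, 1); (3, -3, -3) → (-21/13, -51/13, -3)
T2 translate by (1, 5, 1): (58/13, -4/13, 1) → (71/13, 61/13, 2); (-21/13, -51/13, -3) → (-8/13, 14/13, -2)
T3 translate by (0, 4, -2): (71/13, 61/13, 2) → (71/13, 113/13, 0); (-8/13, 14/13, -2) → (-8/13, 66/13, -4)
T4 shear: z ← z + 1·y: (71/13, 113/13, 0) → (71/13, 113/13, 113/13); (-8/13, 66/13, -4) → (-8/13, 66/13, 14/13)
T5 reflect across z = 0: (71/13, 113/13, 113/13) → (71/13, 113/13, -113/13); (-8/13, 66/13, 14/13) → (-8/13, 66/13, -14/13)
T6 rotate right-handed about the z-axis with cos θ = 3/5, sin θ = -4/5: (71/13, 113/13, -113/13) → (133/13, 11/13, -113/13); (-8/13, 66/13, -14/13) → (48/13, 46/13, -14/13)

image vertices: (133/13, 11/13, -113/13), (48/13, 46/13, -14/13)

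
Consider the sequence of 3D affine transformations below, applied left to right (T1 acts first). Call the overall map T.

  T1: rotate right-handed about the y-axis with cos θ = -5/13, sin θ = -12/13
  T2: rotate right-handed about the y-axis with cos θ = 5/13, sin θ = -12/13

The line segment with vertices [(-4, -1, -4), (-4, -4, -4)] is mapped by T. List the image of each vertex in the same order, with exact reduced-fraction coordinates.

image vertices: (4, -1, 4), (4, -4, 4)

T1 rotate right-handed about the y-axis with cos θ = -5/13, sin θ = -12/13: (-4, -1, -4) → (68/13, -1, -28/13); (-4, -4, -4) → (68/13, -4, -28/13)
T2 rotate right-handed about the y-axis with cos θ = 5/13, sin θ = -12/13: (68/13, -1, -28/13) → (4, -1, 4); (68/13, -4, -28/13) → (4, -4, 4)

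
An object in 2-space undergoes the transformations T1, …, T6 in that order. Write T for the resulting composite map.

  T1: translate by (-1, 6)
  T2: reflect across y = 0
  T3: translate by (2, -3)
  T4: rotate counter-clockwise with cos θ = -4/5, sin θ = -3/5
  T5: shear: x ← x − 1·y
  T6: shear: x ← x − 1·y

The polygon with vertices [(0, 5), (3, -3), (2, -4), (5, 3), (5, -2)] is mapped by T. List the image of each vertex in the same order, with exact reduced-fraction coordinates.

T1 translate by (-1, 6): (0, 5) → (-1, 11); (3, -3) → (2, 3); (2, -4) → (1, 2); (5, 3) → (4, 9); (5, -2) → (4, 4)
T2 reflect across y = 0: (-1, 11) → (-1, -11); (2, 3) → (2, -3); (1, 2) → (1, -2); (4, 9) → (4, -9); (4, 4) → (4, -4)
T3 translate by (2, -3): (-1, -11) → (1, -14); (2, -3) → (4, -6); (1, -2) → (3, -5); (4, -9) → (6, -12); (4, -4) → (6, -7)
T4 rotate counter-clockwise with cos θ = -4/5, sin θ = -3/5: (1, -14) → (-46/5, 53/5); (4, -6) → (-34/5, 12/5); (3, -5) → (-27/5, 11/5); (6, -12) → (-12, 6); (6, -7) → (-9, 2)
T5 shear: x ← x − 1·y: (-46/5, 53/5) → (-99/5, 53/5); (-34/5, 12/5) → (-46/5, 12/5); (-27/5, 11/5) → (-38/5, 11/5); (-12, 6) → (-18, 6); (-9, 2) → (-11, 2)
T6 shear: x ← x − 1·y: (-99/5, 53/5) → (-152/5, 53/5); (-46/5, 12/5) → (-58/5, 12/5); (-38/5, 11/5) → (-49/5, 11/5); (-18, 6) → (-24, 6); (-11, 2) → (-13, 2)

image vertices: (-152/5, 53/5), (-58/5, 12/5), (-49/5, 11/5), (-24, 6), (-13, 2)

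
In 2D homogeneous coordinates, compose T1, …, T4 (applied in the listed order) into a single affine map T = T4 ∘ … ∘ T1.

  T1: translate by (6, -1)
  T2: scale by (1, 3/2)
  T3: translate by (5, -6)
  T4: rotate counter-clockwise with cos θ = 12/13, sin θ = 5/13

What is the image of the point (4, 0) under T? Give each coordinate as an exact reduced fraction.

T1 translate by (6, -1): (4, 0) → (10, -1)
T2 scale by (1, 3/2): (10, -1) → (10, -3/2)
T3 translate by (5, -6): (10, -3/2) → (15, -15/2)
T4 rotate counter-clockwise with cos θ = 12/13, sin θ = 5/13: (15, -15/2) → (435/26, -15/13)

T(p) = (435/26, -15/13)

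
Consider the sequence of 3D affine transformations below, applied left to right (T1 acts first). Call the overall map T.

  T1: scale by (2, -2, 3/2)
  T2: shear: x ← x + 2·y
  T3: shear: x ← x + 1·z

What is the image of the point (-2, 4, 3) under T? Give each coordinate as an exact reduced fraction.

T(p) = (-31/2, -8, 9/2)

T1 scale by (2, -2, 3/2): (-2, 4, 3) → (-4, -8, 9/2)
T2 shear: x ← x + 2·y: (-4, -8, 9/2) → (-20, -8, 9/2)
T3 shear: x ← x + 1·z: (-20, -8, 9/2) → (-31/2, -8, 9/2)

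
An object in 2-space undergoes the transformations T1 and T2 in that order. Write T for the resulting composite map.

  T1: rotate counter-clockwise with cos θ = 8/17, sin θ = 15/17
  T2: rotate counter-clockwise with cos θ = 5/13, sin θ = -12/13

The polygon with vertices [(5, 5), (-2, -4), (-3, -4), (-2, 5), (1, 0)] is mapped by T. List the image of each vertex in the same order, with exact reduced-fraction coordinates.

image vertices: (1205/221, 995/221), (-524/221, -838/221), (-744/221, -817/221), (-335/221, 1142/221), (220/221, -21/221)

T1 rotate counter-clockwise with cos θ = 8/17, sin θ = 15/17: (5, 5) → (-35/17, 115/17); (-2, -4) → (44/17, -62/17); (-3, -4) → (36/17, -77/17); (-2, 5) → (-91/17, 10/17); (1, 0) → (8/17, 15/17)
T2 rotate counter-clockwise with cos θ = 5/13, sin θ = -12/13: (-35/17, 115/17) → (1205/221, 995/221); (44/17, -62/17) → (-524/221, -838/221); (36/17, -77/17) → (-744/221, -817/221); (-91/17, 10/17) → (-335/221, 1142/221); (8/17, 15/17) → (220/221, -21/221)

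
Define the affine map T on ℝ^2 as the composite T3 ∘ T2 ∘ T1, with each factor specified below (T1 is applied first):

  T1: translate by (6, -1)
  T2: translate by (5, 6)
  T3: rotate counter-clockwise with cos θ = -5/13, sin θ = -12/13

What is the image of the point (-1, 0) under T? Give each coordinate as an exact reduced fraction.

T(p) = (10/13, -145/13)

T1 translate by (6, -1): (-1, 0) → (5, -1)
T2 translate by (5, 6): (5, -1) → (10, 5)
T3 rotate counter-clockwise with cos θ = -5/13, sin θ = -12/13: (10, 5) → (10/13, -145/13)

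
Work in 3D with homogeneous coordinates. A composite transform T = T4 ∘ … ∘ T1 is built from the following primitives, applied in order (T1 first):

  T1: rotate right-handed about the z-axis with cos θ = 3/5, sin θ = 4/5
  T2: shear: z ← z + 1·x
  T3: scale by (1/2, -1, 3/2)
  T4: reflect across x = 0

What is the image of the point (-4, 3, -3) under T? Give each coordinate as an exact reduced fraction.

T(p) = (12/5, 7/5, -117/10)

T1 rotate right-handed about the z-axis with cos θ = 3/5, sin θ = 4/5: (-4, 3, -3) → (-24/5, -7/5, -3)
T2 shear: z ← z + 1·x: (-24/5, -7/5, -3) → (-24/5, -7/5, -39/5)
T3 scale by (1/2, -1, 3/2): (-24/5, -7/5, -39/5) → (-12/5, 7/5, -117/10)
T4 reflect across x = 0: (-12/5, 7/5, -117/10) → (12/5, 7/5, -117/10)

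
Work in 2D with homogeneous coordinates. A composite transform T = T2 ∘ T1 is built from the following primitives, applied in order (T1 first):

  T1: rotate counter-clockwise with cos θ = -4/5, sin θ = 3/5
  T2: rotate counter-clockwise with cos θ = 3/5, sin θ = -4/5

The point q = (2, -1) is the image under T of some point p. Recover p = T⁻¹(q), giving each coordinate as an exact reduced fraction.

p = (-1, -2)

T1 = [-4/5 -3/5 0; 3/5 -4/5 0; 0 0 1]
T2·T1 = [0 -1 0; 1 0 0; 0 0 1]
det M = 1; M⁻¹ = [0 1 0; -1 0 0; 0 0 1]
M⁻¹ · (2, -1)ᵀ = (-1, -2)ᵀ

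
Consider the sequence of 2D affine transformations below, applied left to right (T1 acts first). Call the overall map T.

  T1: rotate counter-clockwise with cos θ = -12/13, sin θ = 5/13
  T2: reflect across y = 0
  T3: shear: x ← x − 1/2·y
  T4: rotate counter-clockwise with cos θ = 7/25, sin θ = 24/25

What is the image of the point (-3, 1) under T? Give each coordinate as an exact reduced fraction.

T1 rotate counter-clockwise with cos θ = -12/13, sin θ = 5/13: (-3, 1) → (31/13, -27/13)
T2 reflect across y = 0: (31/13, -27/13) → (31/13, 27/13)
T3 shear: x ← x − 1/2·y: (31/13, 27/13) → (35/26, 27/13)
T4 rotate counter-clockwise with cos θ = 7/25, sin θ = 24/25: (35/26, 27/13) → (-1051/650, 609/325)

T(p) = (-1051/650, 609/325)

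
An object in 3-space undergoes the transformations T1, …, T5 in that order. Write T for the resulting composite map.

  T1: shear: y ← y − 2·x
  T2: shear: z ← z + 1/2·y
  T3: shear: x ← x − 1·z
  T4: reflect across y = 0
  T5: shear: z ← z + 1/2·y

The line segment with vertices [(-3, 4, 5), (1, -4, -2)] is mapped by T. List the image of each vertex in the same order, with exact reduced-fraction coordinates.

T1 shear: y ← y − 2·x: (-3, 4, 5) → (-3, 10, 5); (1, -4, -2) → (1, -6, -2)
T2 shear: z ← z + 1/2·y: (-3, 10, 5) → (-3, 10, 10); (1, -6, -2) → (1, -6, -5)
T3 shear: x ← x − 1·z: (-3, 10, 10) → (-13, 10, 10); (1, -6, -5) → (6, -6, -5)
T4 reflect across y = 0: (-13, 10, 10) → (-13, -10, 10); (6, -6, -5) → (6, 6, -5)
T5 shear: z ← z + 1/2·y: (-13, -10, 10) → (-13, -10, 5); (6, 6, -5) → (6, 6, -2)

image vertices: (-13, -10, 5), (6, 6, -2)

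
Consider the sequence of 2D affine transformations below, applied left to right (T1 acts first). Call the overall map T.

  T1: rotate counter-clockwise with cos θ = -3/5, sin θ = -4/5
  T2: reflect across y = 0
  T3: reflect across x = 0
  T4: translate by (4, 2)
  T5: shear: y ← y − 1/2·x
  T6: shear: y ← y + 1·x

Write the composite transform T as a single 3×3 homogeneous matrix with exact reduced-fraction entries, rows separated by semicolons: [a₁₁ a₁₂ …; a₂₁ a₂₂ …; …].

T1 = [-3/5 4/5 0; -4/5 -3/5 0; 0 0 1]
T2·T1 = [-3/5 4/5 0; 4/5 3/5 0; 0 0 1]
T3·…·T1 = [3/5 -4/5 0; 4/5 3/5 0; 0 0 1]
T4·…·T1 = [3/5 -4/5 4; 4/5 3/5 2; 0 0 1]
T5·…·T1 = [3/5 -4/5 4; 1/2 1 0; 0 0 1]
T6·…·T1 = [3/5 -4/5 4; 11/10 1/5 4; 0 0 1]

T = [3/5 -4/5 4; 11/10 1/5 4; 0 0 1]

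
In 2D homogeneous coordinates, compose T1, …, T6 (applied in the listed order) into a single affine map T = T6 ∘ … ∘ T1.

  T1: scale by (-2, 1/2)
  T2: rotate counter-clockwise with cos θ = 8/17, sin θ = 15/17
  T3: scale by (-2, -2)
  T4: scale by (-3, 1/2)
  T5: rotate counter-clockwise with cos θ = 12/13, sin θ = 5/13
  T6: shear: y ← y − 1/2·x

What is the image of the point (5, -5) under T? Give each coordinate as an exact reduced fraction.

T1 scale by (-2, 1/2): (5, -5) → (-10, -5/2)
T2 rotate counter-clockwise with cos θ = 8/17, sin θ = 15/17: (-10, -5/2) → (-5/2, -10)
T3 scale by (-2, -2): (-5/2, -10) → (5, 20)
T4 scale by (-3, 1/2): (5, 20) → (-15, 10)
T5 rotate counter-clockwise with cos θ = 12/13, sin θ = 5/13: (-15, 10) → (-230/13, 45/13)
T6 shear: y ← y − 1/2·x: (-230/13, 45/13) → (-230/13, 160/13)

T(p) = (-230/13, 160/13)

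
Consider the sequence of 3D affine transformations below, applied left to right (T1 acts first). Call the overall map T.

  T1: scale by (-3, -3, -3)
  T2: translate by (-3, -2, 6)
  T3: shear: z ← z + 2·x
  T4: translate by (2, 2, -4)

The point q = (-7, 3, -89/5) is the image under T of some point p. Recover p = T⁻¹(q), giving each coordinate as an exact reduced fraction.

p = (2, -1, 3/5)

T1 = [-3 0 0 0; 0 -3 0 0; 0 0 -3 0; 0 0 0 1]
T2·T1 = [-3 0 0 -3; 0 -3 0 -2; 0 0 -3 6; 0 0 0 1]
T3·…·T1 = [-3 0 0 -3; 0 -3 0 -2; -6 0 -3 0; 0 0 0 1]
T4·…·T1 = [-3 0 0 -1; 0 -3 0 0; -6 0 -3 -4; 0 0 0 1]
det M = -27; M⁻¹ = [-1/3 0 0 -1/3; 0 -1/3 0 0; 2/3 0 -1/3 -2/3; 0 0 0 1]
M⁻¹ · (-7, 3, -89/5)ᵀ = (2, -1, 3/5)ᵀ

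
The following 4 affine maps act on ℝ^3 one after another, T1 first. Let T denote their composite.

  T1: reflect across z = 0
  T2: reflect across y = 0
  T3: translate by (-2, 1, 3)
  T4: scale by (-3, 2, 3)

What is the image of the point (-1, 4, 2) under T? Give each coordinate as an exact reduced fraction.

T1 reflect across z = 0: (-1, 4, 2) → (-1, 4, -2)
T2 reflect across y = 0: (-1, 4, -2) → (-1, -4, -2)
T3 translate by (-2, 1, 3): (-1, -4, -2) → (-3, -3, 1)
T4 scale by (-3, 2, 3): (-3, -3, 1) → (9, -6, 3)

T(p) = (9, -6, 3)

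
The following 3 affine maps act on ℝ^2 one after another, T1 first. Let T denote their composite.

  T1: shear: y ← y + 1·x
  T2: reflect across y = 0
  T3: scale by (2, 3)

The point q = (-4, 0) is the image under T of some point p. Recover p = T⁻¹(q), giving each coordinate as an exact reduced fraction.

p = (-2, 2)

T1 = [1 0 0; 1 1 0; 0 0 1]
T2·T1 = [1 0 0; -1 -1 0; 0 0 1]
T3·…·T1 = [2 0 0; -3 -3 0; 0 0 1]
det M = -6; M⁻¹ = [1/2 0 0; -1/2 -1/3 0; 0 0 1]
M⁻¹ · (-4, 0)ᵀ = (-2, 2)ᵀ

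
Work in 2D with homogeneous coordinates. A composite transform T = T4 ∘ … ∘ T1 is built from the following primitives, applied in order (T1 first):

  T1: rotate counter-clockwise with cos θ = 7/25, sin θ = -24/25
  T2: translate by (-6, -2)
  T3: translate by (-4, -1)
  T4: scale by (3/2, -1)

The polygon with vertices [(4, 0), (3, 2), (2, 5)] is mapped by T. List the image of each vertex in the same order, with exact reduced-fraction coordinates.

T1 rotate counter-clockwise with cos θ = 7/25, sin θ = -24/25: (4, 0) → (28/25, -96/25); (3, 2) → (69/25, -58/25); (2, 5) → (134/25, -13/25)
T2 translate by (-6, -2): (28/25, -96/25) → (-122/25, -146/25); (69/25, -58/25) → (-81/25, -108/25); (134/25, -13/25) → (-16/25, -63/25)
T3 translate by (-4, -1): (-122/25, -146/25) → (-222/25, -171/25); (-81/25, -108/25) → (-181/25, -133/25); (-16/25, -63/25) → (-116/25, -88/25)
T4 scale by (3/2, -1): (-222/25, -171/25) → (-333/25, 171/25); (-181/25, -133/25) → (-543/50, 133/25); (-116/25, -88/25) → (-174/25, 88/25)

image vertices: (-333/25, 171/25), (-543/50, 133/25), (-174/25, 88/25)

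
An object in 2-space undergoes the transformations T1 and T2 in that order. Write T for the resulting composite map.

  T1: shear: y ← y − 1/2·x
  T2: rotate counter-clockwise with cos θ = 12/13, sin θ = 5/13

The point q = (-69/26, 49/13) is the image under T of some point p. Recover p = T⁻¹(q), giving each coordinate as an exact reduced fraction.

p = (-1, 4)

T1 = [1 0 0; -1/2 1 0; 0 0 1]
T2·T1 = [29/26 -5/13 0; -1/13 12/13 0; 0 0 1]
det M = 1; M⁻¹ = [12/13 5/13 0; 1/13 29/26 0; 0 0 1]
M⁻¹ · (-69/26, 49/13)ᵀ = (-1, 4)ᵀ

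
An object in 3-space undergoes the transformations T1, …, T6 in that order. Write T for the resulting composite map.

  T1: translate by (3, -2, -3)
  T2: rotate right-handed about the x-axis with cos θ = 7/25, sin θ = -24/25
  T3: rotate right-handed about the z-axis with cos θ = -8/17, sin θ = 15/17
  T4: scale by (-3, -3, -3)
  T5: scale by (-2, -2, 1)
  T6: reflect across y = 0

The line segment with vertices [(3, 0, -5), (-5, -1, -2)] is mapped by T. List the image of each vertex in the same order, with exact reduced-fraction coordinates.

image vertices: (2268/85, -23388/425, 24/25), (3018/85, -2268/425, -111/25)

T1 translate by (3, -2, -3): (3, 0, -5) → (6, -2, -8); (-5, -1, -2) → (-2, -3, -5)
T2 rotate right-handed about the x-axis with cos θ = 7/25, sin θ = -24/25: (6, -2, -8) → (6, -206/25, -8/25); (-2, -3, -5) → (-2, -141/25, 37/25)
T3 rotate right-handed about the z-axis with cos θ = -8/17, sin θ = 15/17: (6, -206/25, -8/25) → (378/85, 3898/425, -8/25); (-2, -141/25, 37/25) → (503/85, 378/425, 37/25)
T4 scale by (-3, -3, -3): (378/85, 3898/425, -8/25) → (-1134/85, -11694/425, 24/25); (503/85, 378/425, 37/25) → (-1509/85, -1134/425, -111/25)
T5 scale by (-2, -2, 1): (-1134/85, -11694/425, 24/25) → (2268/85, 23388/425, 24/25); (-1509/85, -1134/425, -111/25) → (3018/85, 2268/425, -111/25)
T6 reflect across y = 0: (2268/85, 23388/425, 24/25) → (2268/85, -23388/425, 24/25); (3018/85, 2268/425, -111/25) → (3018/85, -2268/425, -111/25)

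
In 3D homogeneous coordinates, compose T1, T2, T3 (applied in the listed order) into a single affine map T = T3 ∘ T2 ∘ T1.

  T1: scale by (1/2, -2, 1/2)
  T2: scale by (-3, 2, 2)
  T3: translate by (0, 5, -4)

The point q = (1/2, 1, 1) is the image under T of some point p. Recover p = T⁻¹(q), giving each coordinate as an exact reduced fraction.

p = (-1/3, 1, 5)

T1 = [1/2 0 0 0; 0 -2 0 0; 0 0 1/2 0; 0 0 0 1]
T2·T1 = [-3/2 0 0 0; 0 -4 0 0; 0 0 1 0; 0 0 0 1]
T3·…·T1 = [-3/2 0 0 0; 0 -4 0 5; 0 0 1 -4; 0 0 0 1]
det M = 6; M⁻¹ = [-2/3 0 0 0; 0 -1/4 0 5/4; 0 0 1 4; 0 0 0 1]
M⁻¹ · (1/2, 1, 1)ᵀ = (-1/3, 1, 5)ᵀ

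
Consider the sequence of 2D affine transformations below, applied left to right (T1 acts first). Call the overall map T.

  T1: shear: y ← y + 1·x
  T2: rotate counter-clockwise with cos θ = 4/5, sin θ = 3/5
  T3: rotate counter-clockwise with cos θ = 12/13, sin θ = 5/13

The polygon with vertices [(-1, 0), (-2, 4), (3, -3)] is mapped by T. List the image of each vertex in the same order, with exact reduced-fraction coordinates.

image vertices: (23/65, -89/65), (-178/65, -46/65), (99/65, 168/65)

T1 shear: y ← y + 1·x: (-1, 0) → (-1, -1); (-2, 4) → (-2, 2); (3, -3) → (3, 0)
T2 rotate counter-clockwise with cos θ = 4/5, sin θ = 3/5: (-1, -1) → (-1/5, -7/5); (-2, 2) → (-14/5, 2/5); (3, 0) → (12/5, 9/5)
T3 rotate counter-clockwise with cos θ = 12/13, sin θ = 5/13: (-1/5, -7/5) → (23/65, -89/65); (-14/5, 2/5) → (-178/65, -46/65); (12/5, 9/5) → (99/65, 168/65)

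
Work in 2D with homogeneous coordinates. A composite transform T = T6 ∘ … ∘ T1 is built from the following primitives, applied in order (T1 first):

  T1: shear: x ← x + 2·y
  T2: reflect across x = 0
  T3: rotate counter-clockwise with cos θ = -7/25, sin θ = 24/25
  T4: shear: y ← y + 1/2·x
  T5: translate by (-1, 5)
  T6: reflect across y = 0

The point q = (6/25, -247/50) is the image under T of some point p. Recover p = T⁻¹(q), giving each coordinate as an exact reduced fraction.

T1 = [1 2 0; 0 1 0; 0 0 1]
T2·T1 = [-1 -2 0; 0 1 0; 0 0 1]
T3·…·T1 = [7/25 -2/5 0; -24/25 -11/5 0; 0 0 1]
T4·…·T1 = [7/25 -2/5 0; -41/50 -12/5 0; 0 0 1]
T5·…·T1 = [7/25 -2/5 -1; -41/50 -12/5 5; 0 0 1]
T6·…·T1 = [7/25 -2/5 -1; 41/50 12/5 -5; 0 0 1]
det M = 1; M⁻¹ = [12/5 2/5 22/5; -41/50 7/25 29/50; 0 0 1]
M⁻¹ · (6/25, -247/50)ᵀ = (3, -1)ᵀ

p = (3, -1)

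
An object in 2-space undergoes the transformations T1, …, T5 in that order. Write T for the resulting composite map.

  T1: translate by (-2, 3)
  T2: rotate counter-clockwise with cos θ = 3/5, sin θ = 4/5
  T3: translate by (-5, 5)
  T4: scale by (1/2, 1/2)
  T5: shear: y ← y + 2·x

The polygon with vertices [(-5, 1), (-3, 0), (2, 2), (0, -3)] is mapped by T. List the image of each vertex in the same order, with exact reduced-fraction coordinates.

T1 translate by (-2, 3): (-5, 1) → (-7, 4); (-3, 0) → (-5, 3); (2, 2) → (0, 5); (0, -3) → (-2, 0)
T2 rotate counter-clockwise with cos θ = 3/5, sin θ = 4/5: (-7, 4) → (-37/5, -16/5); (-5, 3) → (-27/5, -11/5); (0, 5) → (-4, 3); (-2, 0) → (-6/5, -8/5)
T3 translate by (-5, 5): (-37/5, -16/5) → (-62/5, 9/5); (-27/5, -11/5) → (-52/5, 14/5); (-4, 3) → (-9, 8); (-6/5, -8/5) → (-31/5, 17/5)
T4 scale by (1/2, 1/2): (-62/5, 9/5) → (-31/5, 9/10); (-52/5, 14/5) → (-26/5, 7/5); (-9, 8) → (-9/2, 4); (-31/5, 17/5) → (-31/10, 17/10)
T5 shear: y ← y + 2·x: (-31/5, 9/10) → (-31/5, -23/2); (-26/5, 7/5) → (-26/5, -9); (-9/2, 4) → (-9/2, -5); (-31/10, 17/10) → (-31/10, -9/2)

image vertices: (-31/5, -23/2), (-26/5, -9), (-9/2, -5), (-31/10, -9/2)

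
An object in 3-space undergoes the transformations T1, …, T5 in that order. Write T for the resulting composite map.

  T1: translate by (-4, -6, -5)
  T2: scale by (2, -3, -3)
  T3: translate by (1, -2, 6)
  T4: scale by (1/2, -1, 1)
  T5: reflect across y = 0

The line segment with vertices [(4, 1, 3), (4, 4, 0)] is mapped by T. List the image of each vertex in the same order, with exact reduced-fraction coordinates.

image vertices: (1/2, 13, 12), (1/2, 4, 21)

T1 translate by (-4, -6, -5): (4, 1, 3) → (0, -5, -2); (4, 4, 0) → (0, -2, -5)
T2 scale by (2, -3, -3): (0, -5, -2) → (0, 15, 6); (0, -2, -5) → (0, 6, 15)
T3 translate by (1, -2, 6): (0, 15, 6) → (1, 13, 12); (0, 6, 15) → (1, 4, 21)
T4 scale by (1/2, -1, 1): (1, 13, 12) → (1/2, -13, 12); (1, 4, 21) → (1/2, -4, 21)
T5 reflect across y = 0: (1/2, -13, 12) → (1/2, 13, 12); (1/2, -4, 21) → (1/2, 4, 21)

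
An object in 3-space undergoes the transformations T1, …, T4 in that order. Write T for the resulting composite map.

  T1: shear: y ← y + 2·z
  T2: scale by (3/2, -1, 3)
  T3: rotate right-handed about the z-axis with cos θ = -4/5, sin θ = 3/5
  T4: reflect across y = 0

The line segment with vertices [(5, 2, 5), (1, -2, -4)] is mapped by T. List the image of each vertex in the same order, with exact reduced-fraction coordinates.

image vertices: (6/5, -141/10, 15), (-36/5, 71/10, -12)

T1 shear: y ← y + 2·z: (5, 2, 5) → (5, 12, 5); (1, -2, -4) → (1, -10, -4)
T2 scale by (3/2, -1, 3): (5, 12, 5) → (15/2, -12, 15); (1, -10, -4) → (3/2, 10, -12)
T3 rotate right-handed about the z-axis with cos θ = -4/5, sin θ = 3/5: (15/2, -12, 15) → (6/5, 141/10, 15); (3/2, 10, -12) → (-36/5, -71/10, -12)
T4 reflect across y = 0: (6/5, 141/10, 15) → (6/5, -141/10, 15); (-36/5, -71/10, -12) → (-36/5, 71/10, -12)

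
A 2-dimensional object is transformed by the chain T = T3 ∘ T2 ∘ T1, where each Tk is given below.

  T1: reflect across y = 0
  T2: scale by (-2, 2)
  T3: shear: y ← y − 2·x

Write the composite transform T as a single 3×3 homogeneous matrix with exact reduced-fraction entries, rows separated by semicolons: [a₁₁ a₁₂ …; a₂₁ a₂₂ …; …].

T = [-2 0 0; 4 -2 0; 0 0 1]

T1 = [1 0 0; 0 -1 0; 0 0 1]
T2·T1 = [-2 0 0; 0 -2 0; 0 0 1]
T3·…·T1 = [-2 0 0; 4 -2 0; 0 0 1]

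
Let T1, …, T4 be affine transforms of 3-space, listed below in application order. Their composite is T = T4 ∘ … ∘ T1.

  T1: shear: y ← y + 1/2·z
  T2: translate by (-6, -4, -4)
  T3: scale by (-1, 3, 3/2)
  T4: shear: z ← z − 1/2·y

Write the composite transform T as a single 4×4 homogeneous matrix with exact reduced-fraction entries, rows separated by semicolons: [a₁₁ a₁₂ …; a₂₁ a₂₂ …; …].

T1 = [1 0 0 0; 0 1 1/2 0; 0 0 1 0; 0 0 0 1]
T2·T1 = [1 0 0 -6; 0 1 1/2 -4; 0 0 1 -4; 0 0 0 1]
T3·…·T1 = [-1 0 0 6; 0 3 3/2 -12; 0 0 3/2 -6; 0 0 0 1]
T4·…·T1 = [-1 0 0 6; 0 3 3/2 -12; 0 -3/2 3/4 0; 0 0 0 1]

T = [-1 0 0 6; 0 3 3/2 -12; 0 -3/2 3/4 0; 0 0 0 1]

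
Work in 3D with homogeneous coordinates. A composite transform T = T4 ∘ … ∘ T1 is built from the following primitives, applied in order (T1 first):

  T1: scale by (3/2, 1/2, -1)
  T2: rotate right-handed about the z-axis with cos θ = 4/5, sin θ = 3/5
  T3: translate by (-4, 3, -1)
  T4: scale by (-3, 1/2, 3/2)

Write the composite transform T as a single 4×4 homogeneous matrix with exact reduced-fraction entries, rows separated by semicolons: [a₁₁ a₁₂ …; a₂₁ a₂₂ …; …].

T = [-18/5 9/10 0 12; 9/20 1/5 0 3/2; 0 0 -3/2 -3/2; 0 0 0 1]

T1 = [3/2 0 0 0; 0 1/2 0 0; 0 0 -1 0; 0 0 0 1]
T2·T1 = [6/5 -3/10 0 0; 9/10 2/5 0 0; 0 0 -1 0; 0 0 0 1]
T3·…·T1 = [6/5 -3/10 0 -4; 9/10 2/5 0 3; 0 0 -1 -1; 0 0 0 1]
T4·…·T1 = [-18/5 9/10 0 12; 9/20 1/5 0 3/2; 0 0 -3/2 -3/2; 0 0 0 1]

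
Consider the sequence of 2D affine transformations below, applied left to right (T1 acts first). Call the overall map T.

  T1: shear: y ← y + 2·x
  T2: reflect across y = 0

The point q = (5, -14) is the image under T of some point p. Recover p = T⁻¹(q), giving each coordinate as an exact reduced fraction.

T1 = [1 0 0; 2 1 0; 0 0 1]
T2·T1 = [1 0 0; -2 -1 0; 0 0 1]
det M = -1; M⁻¹ = [1 0 0; -2 -1 0; 0 0 1]
M⁻¹ · (5, -14)ᵀ = (5, 4)ᵀ

p = (5, 4)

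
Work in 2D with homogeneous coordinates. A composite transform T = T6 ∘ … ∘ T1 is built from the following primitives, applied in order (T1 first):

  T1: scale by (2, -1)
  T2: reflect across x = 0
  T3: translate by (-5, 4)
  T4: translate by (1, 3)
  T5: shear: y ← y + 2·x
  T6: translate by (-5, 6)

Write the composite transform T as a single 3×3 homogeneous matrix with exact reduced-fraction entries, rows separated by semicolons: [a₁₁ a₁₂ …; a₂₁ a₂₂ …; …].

T = [-2 0 -9; -4 -1 5; 0 0 1]

T1 = [2 0 0; 0 -1 0; 0 0 1]
T2·T1 = [-2 0 0; 0 -1 0; 0 0 1]
T3·…·T1 = [-2 0 -5; 0 -1 4; 0 0 1]
T4·…·T1 = [-2 0 -4; 0 -1 7; 0 0 1]
T5·…·T1 = [-2 0 -4; -4 -1 -1; 0 0 1]
T6·…·T1 = [-2 0 -9; -4 -1 5; 0 0 1]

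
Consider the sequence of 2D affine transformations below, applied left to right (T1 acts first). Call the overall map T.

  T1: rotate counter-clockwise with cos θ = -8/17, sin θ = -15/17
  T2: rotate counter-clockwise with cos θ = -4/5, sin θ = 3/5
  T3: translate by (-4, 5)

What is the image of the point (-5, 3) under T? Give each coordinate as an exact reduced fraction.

T1 rotate counter-clockwise with cos θ = -8/17, sin θ = -15/17: (-5, 3) → (5, 3)
T2 rotate counter-clockwise with cos θ = -4/5, sin θ = 3/5: (5, 3) → (-29/5, 3/5)
T3 translate by (-4, 5): (-29/5, 3/5) → (-49/5, 28/5)

T(p) = (-49/5, 28/5)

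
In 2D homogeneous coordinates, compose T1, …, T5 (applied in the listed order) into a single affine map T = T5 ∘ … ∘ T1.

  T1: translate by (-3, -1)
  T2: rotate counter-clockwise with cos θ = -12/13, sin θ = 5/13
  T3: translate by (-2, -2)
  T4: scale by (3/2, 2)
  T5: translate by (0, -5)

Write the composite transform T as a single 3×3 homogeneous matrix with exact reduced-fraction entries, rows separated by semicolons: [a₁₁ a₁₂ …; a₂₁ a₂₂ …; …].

T = [-18/13 -15/26 45/26; 10/13 -24/13 -123/13; 0 0 1]

T1 = [1 0 -3; 0 1 -1; 0 0 1]
T2·T1 = [-12/13 -5/13 41/13; 5/13 -12/13 -3/13; 0 0 1]
T3·…·T1 = [-12/13 -5/13 15/13; 5/13 -12/13 -29/13; 0 0 1]
T4·…·T1 = [-18/13 -15/26 45/26; 10/13 -24/13 -58/13; 0 0 1]
T5·…·T1 = [-18/13 -15/26 45/26; 10/13 -24/13 -123/13; 0 0 1]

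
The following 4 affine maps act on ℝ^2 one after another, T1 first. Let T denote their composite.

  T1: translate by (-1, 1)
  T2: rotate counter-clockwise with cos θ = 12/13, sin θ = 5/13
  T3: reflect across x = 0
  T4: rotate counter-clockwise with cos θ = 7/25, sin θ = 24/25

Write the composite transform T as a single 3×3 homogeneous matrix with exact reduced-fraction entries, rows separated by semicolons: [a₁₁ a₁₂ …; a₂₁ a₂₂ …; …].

T = [-204/325 -253/325 -49/325; -253/325 204/325 457/325; 0 0 1]

T1 = [1 0 -1; 0 1 1; 0 0 1]
T2·T1 = [12/13 -5/13 -17/13; 5/13 12/13 7/13; 0 0 1]
T3·…·T1 = [-12/13 5/13 17/13; 5/13 12/13 7/13; 0 0 1]
T4·…·T1 = [-204/325 -253/325 -49/325; -253/325 204/325 457/325; 0 0 1]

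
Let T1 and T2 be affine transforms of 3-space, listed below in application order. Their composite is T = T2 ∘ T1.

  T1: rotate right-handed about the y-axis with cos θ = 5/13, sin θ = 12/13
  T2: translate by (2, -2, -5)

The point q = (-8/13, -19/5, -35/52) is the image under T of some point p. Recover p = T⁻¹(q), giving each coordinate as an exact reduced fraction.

T1 = [5/13 0 12/13 0; 0 1 0 0; -12/13 0 5/13 0; 0 0 0 1]
T2·T1 = [5/13 0 12/13 2; 0 1 0 -2; -12/13 0 5/13 -5; 0 0 0 1]
det M = 1; M⁻¹ = [5/13 0 -12/13 -70/13; 0 1 0 2; 12/13 0 5/13 1/13; 0 0 0 1]
M⁻¹ · (-8/13, -19/5, -35/52)ᵀ = (-5, -9/5, -3/4)ᵀ

p = (-5, -9/5, -3/4)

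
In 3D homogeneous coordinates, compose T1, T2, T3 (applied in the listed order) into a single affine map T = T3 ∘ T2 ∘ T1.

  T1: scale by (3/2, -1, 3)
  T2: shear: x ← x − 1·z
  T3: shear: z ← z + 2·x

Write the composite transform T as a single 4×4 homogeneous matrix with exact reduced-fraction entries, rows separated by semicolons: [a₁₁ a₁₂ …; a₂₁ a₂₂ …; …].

T = [3/2 0 -3 0; 0 -1 0 0; 3 0 -3 0; 0 0 0 1]

T1 = [3/2 0 0 0; 0 -1 0 0; 0 0 3 0; 0 0 0 1]
T2·T1 = [3/2 0 -3 0; 0 -1 0 0; 0 0 3 0; 0 0 0 1]
T3·…·T1 = [3/2 0 -3 0; 0 -1 0 0; 3 0 -3 0; 0 0 0 1]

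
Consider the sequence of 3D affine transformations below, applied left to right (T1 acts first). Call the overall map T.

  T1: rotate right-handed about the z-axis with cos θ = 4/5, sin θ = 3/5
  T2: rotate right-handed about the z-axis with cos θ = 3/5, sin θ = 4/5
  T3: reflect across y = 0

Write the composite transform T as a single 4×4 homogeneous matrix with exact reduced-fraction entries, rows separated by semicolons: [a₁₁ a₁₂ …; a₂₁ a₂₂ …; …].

T1 = [4/5 -3/5 0 0; 3/5 4/5 0 0; 0 0 1 0; 0 0 0 1]
T2·T1 = [0 -1 0 0; 1 0 0 0; 0 0 1 0; 0 0 0 1]
T3·…·T1 = [0 -1 0 0; -1 0 0 0; 0 0 1 0; 0 0 0 1]

T = [0 -1 0 0; -1 0 0 0; 0 0 1 0; 0 0 0 1]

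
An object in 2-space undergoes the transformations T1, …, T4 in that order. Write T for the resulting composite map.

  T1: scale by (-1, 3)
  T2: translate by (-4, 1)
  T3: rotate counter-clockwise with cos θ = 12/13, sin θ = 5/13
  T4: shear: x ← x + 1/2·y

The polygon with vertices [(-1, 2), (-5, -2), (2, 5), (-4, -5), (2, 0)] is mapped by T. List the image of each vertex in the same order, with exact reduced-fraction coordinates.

image vertices: (-73/26, 69/13), (19/26, -55/13), (-71/13, 162/13), (-14/13, -168/13), (-86/13, -18/13)

T1 scale by (-1, 3): (-1, 2) → (1, 6); (-5, -2) → (5, -6); (2, 5) → (-2, 15); (-4, -5) → (4, -15); (2, 0) → (-2, 0)
T2 translate by (-4, 1): (1, 6) → (-3, 7); (5, -6) → (1, -5); (-2, 15) → (-6, 16); (4, -15) → (0, -14); (-2, 0) → (-6, 1)
T3 rotate counter-clockwise with cos θ = 12/13, sin θ = 5/13: (-3, 7) → (-71/13, 69/13); (1, -5) → (37/13, -55/13); (-6, 16) → (-152/13, 162/13); (0, -14) → (70/13, -168/13); (-6, 1) → (-77/13, -18/13)
T4 shear: x ← x + 1/2·y: (-71/13, 69/13) → (-73/26, 69/13); (37/13, -55/13) → (19/26, -55/13); (-152/13, 162/13) → (-71/13, 162/13); (70/13, -168/13) → (-14/13, -168/13); (-77/13, -18/13) → (-86/13, -18/13)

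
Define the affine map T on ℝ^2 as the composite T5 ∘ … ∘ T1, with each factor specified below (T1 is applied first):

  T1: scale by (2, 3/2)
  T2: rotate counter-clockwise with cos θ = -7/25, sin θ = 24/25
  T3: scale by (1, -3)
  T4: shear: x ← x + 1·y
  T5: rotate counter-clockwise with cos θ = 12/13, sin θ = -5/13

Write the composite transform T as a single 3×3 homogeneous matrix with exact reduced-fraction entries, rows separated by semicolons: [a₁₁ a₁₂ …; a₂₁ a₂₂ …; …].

T = [-2616/325 207/650 0; -938/325 801/650 0; 0 0 1]

T1 = [2 0 0; 0 3/2 0; 0 0 1]
T2·T1 = [-14/25 -36/25 0; 48/25 -21/50 0; 0 0 1]
T3·…·T1 = [-14/25 -36/25 0; -144/25 63/50 0; 0 0 1]
T4·…·T1 = [-158/25 -9/50 0; -144/25 63/50 0; 0 0 1]
T5·…·T1 = [-2616/325 207/650 0; -938/325 801/650 0; 0 0 1]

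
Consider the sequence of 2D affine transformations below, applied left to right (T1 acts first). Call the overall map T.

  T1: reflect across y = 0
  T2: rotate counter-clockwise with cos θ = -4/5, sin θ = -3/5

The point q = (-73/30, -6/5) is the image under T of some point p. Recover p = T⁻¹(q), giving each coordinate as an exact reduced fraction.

T1 = [1 0 0; 0 -1 0; 0 0 1]
T2·T1 = [-4/5 -3/5 0; -3/5 4/5 0; 0 0 1]
det M = -1; M⁻¹ = [-4/5 -3/5 0; -3/5 4/5 0; 0 0 1]
M⁻¹ · (-73/30, -6/5)ᵀ = (8/3, 1/2)ᵀ

p = (8/3, 1/2)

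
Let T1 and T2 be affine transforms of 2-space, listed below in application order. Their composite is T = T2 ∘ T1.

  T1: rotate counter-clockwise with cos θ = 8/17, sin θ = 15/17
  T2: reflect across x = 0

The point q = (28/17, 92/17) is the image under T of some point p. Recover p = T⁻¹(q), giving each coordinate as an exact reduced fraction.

p = (4, 4)

T1 = [8/17 -15/17 0; 15/17 8/17 0; 0 0 1]
T2·T1 = [-8/17 15/17 0; 15/17 8/17 0; 0 0 1]
det M = -1; M⁻¹ = [-8/17 15/17 0; 15/17 8/17 0; 0 0 1]
M⁻¹ · (28/17, 92/17)ᵀ = (4, 4)ᵀ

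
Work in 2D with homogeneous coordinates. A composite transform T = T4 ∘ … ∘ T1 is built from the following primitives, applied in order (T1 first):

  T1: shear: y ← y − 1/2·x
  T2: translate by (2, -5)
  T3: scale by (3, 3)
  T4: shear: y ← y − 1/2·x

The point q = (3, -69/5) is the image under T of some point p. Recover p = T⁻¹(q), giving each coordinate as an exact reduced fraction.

p = (-1, 2/5)

T1 = [1 0 0; -1/2 1 0; 0 0 1]
T2·T1 = [1 0 2; -1/2 1 -5; 0 0 1]
T3·…·T1 = [3 0 6; -3/2 3 -15; 0 0 1]
T4·…·T1 = [3 0 6; -3 3 -18; 0 0 1]
det M = 9; M⁻¹ = [1/3 0 -2; 1/3 1/3 4; 0 0 1]
M⁻¹ · (3, -69/5)ᵀ = (-1, 2/5)ᵀ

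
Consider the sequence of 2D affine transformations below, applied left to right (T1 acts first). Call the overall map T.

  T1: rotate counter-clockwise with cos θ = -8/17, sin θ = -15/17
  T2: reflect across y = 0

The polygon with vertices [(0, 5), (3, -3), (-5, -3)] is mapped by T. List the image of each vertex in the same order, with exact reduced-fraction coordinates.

T1 rotate counter-clockwise with cos θ = -8/17, sin θ = -15/17: (0, 5) → (75/17, -40/17); (3, -3) → (-69/17, -21/17); (-5, -3) → (-5/17, 99/17)
T2 reflect across y = 0: (75/17, -40/17) → (75/17, 40/17); (-69/17, -21/17) → (-69/17, 21/17); (-5/17, 99/17) → (-5/17, -99/17)

image vertices: (75/17, 40/17), (-69/17, 21/17), (-5/17, -99/17)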